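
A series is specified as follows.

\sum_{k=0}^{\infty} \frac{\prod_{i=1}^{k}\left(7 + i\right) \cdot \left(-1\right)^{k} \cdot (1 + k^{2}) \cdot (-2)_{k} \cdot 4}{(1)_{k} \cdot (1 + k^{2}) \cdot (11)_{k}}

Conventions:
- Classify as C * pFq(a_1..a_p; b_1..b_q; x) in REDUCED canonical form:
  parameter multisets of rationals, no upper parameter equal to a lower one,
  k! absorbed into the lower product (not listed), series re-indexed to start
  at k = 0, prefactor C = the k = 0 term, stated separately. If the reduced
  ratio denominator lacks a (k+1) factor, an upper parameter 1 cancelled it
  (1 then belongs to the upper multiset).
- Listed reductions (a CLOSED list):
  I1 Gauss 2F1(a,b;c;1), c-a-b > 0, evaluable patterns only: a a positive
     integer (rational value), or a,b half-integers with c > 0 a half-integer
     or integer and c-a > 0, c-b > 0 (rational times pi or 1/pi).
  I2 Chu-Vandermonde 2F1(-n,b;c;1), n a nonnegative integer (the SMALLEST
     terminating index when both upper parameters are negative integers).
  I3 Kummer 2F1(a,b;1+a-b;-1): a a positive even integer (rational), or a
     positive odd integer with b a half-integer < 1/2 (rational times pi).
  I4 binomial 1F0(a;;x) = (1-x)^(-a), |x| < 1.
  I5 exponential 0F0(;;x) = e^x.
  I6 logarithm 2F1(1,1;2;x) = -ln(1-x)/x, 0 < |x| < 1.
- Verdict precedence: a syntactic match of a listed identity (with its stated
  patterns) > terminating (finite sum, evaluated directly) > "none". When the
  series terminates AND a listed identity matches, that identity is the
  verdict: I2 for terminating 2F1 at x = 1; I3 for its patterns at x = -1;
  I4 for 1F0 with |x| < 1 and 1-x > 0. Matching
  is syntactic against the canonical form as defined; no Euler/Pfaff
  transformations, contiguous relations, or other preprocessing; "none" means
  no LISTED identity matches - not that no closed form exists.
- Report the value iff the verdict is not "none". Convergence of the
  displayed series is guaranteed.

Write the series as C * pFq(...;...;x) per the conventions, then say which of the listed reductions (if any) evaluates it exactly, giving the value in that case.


The tell: from the first term 4: the running product (C = 4) telescopes to a rising factorial.
Consecutive-term ratio: r(k) = -1 * (k-2) (k+8) / [(k+11) (k+1)] - rational; roots negated = parameters, x = -1, C = 4.

With C = 4: the canonical form is 2F1(-2, 8; 11; -1). Verdict: Kummer's theorem (I3) applies (x = -1; c = 11 equals 1+a-b for upper {-2, 8}: listed pattern). Exact value: 12.


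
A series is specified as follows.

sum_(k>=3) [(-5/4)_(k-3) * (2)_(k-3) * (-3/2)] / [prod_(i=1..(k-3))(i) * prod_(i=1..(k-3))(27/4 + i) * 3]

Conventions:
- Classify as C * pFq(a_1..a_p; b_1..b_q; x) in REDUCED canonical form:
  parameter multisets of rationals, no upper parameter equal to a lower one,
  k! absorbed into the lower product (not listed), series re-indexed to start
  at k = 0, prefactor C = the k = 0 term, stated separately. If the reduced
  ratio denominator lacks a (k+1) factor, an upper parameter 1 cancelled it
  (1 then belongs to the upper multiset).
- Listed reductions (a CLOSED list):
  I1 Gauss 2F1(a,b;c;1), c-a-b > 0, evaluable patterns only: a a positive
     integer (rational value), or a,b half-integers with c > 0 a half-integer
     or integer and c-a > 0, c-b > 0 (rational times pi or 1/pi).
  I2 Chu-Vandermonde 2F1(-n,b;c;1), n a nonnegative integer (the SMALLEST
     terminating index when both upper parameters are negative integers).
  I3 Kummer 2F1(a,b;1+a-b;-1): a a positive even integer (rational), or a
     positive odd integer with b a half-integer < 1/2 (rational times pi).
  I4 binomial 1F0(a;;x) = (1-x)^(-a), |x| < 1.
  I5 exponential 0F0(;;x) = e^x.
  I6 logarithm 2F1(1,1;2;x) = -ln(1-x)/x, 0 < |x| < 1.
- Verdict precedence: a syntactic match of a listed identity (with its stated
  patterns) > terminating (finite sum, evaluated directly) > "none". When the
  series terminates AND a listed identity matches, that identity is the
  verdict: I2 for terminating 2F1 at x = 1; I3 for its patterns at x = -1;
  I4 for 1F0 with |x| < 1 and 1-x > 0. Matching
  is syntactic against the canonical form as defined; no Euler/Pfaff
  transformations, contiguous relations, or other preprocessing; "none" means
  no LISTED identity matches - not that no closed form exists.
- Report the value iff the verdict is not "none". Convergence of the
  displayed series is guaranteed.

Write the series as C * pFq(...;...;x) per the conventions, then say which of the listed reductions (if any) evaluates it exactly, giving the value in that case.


Reduced: x = 1, 2F1, upper = {-5/4, 2}, lower = {31/4}, C = -1/2. Verdict: Gauss (I1, integer-parameter pattern) fires (x = 1: the Gamma ratio telescopes since c-a-b = 7 > 0 and a = 2 in Z>0). Value: -621/1792.

First insight: t_0 = -1/2 here, and the product of the first k integers (C = -1/2) is k!.
Term ratio: r(k) = 1 * (k-5/4) (k+2) / [(k+31/4) (k+1)] - poly over poly, x = 1 from leading terms; C = -1/2 at k = 0.


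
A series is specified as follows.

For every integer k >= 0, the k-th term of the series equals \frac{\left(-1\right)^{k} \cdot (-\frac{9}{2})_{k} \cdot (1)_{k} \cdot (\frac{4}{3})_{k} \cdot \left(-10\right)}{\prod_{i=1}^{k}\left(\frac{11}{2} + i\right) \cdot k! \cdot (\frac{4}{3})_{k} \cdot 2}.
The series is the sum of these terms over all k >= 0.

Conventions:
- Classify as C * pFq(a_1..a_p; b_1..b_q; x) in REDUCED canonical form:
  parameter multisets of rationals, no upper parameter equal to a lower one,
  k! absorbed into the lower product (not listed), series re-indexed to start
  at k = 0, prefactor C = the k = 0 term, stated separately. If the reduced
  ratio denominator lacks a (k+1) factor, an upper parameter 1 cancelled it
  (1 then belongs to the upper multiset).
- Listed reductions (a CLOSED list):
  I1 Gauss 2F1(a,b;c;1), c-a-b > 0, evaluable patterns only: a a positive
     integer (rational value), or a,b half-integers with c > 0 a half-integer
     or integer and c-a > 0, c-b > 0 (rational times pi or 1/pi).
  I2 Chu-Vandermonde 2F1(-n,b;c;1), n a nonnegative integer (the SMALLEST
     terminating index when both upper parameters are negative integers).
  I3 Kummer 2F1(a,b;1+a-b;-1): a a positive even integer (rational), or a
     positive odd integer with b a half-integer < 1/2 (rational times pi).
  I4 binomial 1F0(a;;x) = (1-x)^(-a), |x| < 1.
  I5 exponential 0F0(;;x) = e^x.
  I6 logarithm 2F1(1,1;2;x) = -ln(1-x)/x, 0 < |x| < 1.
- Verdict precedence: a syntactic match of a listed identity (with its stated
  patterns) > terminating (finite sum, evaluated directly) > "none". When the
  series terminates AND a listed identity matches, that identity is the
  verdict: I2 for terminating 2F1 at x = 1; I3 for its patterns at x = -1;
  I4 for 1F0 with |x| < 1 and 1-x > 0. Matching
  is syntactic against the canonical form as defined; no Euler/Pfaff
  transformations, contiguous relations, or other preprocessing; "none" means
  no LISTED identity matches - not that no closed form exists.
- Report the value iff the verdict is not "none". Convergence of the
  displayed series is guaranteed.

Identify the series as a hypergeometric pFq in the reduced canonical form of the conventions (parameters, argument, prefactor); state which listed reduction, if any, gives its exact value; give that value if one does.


Prefactor -5, argument -1: 2F1 with upper {-\frac{9}{2}, 1} over lower {\frac{13}{2}}. Verdict: the Kummer evaluation I3 fires (x = -1; c = \frac{13}{2} equals 1+a-b for upper {-\frac{9}{2}, 1}: listed pattern). Value: \left(-\frac{3465}{1024}\right) \cdot \pi.

First insight: t_0 being -5, the lower running product (C = -5) is a rising factorial.
Term ratio: r(k) = -1 * (k-\frac{9}{2}) (k+1) / [(k+\frac{13}{2}) (k+1)] - rational in k, leading ratio -1; with t_0 = -5, classification follows.


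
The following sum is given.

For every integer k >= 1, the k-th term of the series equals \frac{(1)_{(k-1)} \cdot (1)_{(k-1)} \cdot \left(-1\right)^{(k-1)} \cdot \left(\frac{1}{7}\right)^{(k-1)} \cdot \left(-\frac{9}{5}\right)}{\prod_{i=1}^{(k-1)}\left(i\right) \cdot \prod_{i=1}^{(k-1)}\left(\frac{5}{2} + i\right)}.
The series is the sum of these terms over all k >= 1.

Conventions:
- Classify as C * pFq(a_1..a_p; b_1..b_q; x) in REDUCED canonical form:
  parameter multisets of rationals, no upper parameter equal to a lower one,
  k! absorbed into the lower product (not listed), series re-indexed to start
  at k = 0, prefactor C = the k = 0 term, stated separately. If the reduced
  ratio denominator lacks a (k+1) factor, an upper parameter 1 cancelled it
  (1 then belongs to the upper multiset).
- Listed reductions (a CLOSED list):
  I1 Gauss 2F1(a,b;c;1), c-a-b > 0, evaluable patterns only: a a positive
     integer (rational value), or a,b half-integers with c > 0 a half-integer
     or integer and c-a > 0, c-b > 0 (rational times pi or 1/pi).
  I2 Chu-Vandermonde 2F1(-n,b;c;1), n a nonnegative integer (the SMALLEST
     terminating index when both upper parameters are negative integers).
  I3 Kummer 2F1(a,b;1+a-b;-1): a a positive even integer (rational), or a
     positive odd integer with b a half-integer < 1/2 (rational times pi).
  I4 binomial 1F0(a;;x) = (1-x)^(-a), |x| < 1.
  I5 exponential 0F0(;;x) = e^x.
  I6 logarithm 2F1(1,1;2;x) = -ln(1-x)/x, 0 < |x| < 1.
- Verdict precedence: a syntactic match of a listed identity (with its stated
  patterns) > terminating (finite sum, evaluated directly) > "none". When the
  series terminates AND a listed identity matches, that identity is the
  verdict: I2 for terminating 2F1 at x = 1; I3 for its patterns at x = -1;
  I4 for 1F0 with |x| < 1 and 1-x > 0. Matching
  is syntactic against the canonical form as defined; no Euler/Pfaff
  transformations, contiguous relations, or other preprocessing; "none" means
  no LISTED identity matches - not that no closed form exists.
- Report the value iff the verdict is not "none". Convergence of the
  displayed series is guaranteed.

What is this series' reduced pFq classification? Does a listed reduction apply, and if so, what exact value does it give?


At argument -\frac{1}{7}: a 2F1 with upper {1, 1}, lower {\frac{7}{2}}, scaled by C = -\frac{9}{5}. Verdict: none - at argument -\frac{1}{7} the multisets {1, 1} ; {\frac{7}{2}} match no listed identity.

First insight: x = -\frac{1}{7} and the (-1)^k factor (C = -9/5, x = -1/7) folds into the argument's sign.
Term ratio: r(k) = -\frac{1}{7} * (k+1) (k+1) / [(k+\frac{7}{2}) (k+1)] - rational in k. x = -\frac{1}{7}; t_0 = -\frac{9}{5}; negate the roots.


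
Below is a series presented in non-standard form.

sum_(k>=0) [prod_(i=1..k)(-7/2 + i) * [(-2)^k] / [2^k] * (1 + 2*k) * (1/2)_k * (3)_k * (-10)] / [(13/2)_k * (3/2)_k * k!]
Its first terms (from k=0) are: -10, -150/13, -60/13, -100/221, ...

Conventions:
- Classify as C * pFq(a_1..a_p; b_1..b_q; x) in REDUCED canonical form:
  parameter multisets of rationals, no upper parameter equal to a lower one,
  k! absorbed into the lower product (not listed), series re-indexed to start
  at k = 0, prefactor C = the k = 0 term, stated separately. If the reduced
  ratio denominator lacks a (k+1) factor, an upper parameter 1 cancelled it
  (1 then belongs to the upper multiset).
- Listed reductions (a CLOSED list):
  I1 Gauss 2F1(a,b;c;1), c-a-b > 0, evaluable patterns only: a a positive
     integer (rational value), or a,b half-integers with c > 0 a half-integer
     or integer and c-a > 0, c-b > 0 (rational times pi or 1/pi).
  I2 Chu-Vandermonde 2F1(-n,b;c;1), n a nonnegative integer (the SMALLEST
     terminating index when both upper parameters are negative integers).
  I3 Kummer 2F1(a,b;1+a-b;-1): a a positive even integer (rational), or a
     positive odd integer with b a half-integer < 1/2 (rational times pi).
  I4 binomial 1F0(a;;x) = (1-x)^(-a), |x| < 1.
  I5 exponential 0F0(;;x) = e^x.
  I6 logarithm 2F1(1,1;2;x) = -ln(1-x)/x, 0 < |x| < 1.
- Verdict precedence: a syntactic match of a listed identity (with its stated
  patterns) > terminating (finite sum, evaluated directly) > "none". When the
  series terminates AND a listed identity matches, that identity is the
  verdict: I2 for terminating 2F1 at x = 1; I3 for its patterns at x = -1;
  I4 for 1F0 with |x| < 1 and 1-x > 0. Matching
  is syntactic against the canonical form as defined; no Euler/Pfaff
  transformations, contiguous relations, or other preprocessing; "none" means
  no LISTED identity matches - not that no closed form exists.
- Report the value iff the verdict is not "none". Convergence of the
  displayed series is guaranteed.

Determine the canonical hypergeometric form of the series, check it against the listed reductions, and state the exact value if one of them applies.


The series (x = -1) is 2F1: upper {-5/2, 3}, lower {13/2}, prefactor -10. Verdict: this is Kummer (I3) (x = -1; c = 13/2 equals 1+a-b for upper {-5/2, 3}: listed pattern). Value: (-17325/2048) * pi.

The tell: t_0 = -10 here, and the running product (C = -10, x = -1) telescopes to a rising factorial.
Adjacent-term ratio: r(k) = (-1) * (k-5/2) (k+3) / [(k+13/2) (k+1)] ; factor over Q: parameters, x = (-1), and C = -10.


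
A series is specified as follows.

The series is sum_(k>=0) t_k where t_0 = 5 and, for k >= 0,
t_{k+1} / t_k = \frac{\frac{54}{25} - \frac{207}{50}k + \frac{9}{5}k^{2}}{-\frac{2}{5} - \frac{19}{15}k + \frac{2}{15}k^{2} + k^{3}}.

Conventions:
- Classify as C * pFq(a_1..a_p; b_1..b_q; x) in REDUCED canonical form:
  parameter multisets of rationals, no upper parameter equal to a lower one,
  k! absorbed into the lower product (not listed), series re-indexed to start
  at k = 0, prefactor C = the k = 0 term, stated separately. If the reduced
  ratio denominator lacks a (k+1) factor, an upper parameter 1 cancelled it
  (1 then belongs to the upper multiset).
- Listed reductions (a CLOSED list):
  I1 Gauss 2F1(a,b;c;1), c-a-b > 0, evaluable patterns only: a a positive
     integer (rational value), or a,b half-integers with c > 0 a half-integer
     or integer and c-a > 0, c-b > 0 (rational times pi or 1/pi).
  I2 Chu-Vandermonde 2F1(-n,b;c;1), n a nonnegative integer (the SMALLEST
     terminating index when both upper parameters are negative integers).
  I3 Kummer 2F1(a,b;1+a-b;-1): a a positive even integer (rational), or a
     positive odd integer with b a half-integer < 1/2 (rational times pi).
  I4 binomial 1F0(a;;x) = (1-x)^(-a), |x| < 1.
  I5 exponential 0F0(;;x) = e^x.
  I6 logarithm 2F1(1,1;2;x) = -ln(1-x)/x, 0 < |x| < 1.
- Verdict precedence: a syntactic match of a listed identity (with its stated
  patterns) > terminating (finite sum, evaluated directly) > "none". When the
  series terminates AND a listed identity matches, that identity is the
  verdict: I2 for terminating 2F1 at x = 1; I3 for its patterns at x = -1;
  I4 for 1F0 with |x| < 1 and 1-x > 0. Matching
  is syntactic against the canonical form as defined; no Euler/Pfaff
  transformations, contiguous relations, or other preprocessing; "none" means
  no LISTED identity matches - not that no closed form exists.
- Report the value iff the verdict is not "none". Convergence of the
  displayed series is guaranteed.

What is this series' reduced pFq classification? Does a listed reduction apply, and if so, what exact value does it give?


Canonical form: C = 5 times 2F2 with upper {-\frac{3}{2}, -\frac{4}{5}}, lower {-\frac{6}{5}, \frac{1}{3}}, x = \frac{9}{5}. Verdict: none - this 2F2 at x = \frac{9}{5} matches no listed pattern, and upper {-\frac{3}{2}, -\frac{4}{5}} holds no stopper.

First insight: t_0 being 5, roots of the ratio polynomials (C = 5, x = 9/5) are the negated parameters.
Term ratio: r(k) = \frac{9}{5} * (k-\frac{3}{2}) (k-\frac{4}{5}) / [(k-\frac{6}{5}) (k+\frac{1}{3}) (k+1)] - rational; roots negated = parameters, x = \frac{9}{5}, C = 5.


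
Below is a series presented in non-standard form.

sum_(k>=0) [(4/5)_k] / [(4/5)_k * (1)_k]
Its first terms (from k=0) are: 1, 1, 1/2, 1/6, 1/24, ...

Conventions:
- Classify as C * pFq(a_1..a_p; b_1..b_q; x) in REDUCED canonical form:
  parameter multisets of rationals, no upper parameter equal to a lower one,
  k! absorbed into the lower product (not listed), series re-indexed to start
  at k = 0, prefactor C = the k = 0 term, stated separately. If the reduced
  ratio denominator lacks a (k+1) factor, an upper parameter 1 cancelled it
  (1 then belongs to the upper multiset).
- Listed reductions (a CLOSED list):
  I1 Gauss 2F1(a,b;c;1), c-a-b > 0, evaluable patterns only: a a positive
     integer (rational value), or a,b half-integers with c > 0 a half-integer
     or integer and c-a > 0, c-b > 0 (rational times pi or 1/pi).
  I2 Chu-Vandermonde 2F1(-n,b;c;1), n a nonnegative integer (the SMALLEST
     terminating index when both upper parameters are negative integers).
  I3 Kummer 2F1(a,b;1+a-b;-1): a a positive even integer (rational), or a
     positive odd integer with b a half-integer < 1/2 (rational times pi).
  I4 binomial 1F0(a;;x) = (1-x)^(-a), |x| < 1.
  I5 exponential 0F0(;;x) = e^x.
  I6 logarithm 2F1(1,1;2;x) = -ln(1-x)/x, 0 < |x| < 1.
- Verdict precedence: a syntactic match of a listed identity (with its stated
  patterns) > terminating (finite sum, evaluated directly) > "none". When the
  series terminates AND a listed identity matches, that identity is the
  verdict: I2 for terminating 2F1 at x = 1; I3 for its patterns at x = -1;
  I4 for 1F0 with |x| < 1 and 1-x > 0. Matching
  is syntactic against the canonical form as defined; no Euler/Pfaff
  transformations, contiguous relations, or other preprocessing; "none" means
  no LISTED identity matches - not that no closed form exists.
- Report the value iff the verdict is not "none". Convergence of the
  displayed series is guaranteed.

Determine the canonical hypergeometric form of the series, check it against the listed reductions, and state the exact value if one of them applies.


Key observation: t_0 being 1, (1)_k (C = 1, x = 1) is k! itself.
Term ratio: r(k) = 1 * 1 / [(k+1)] - rational; roots negated = parameters, x = 1, C = 1.

Reduced: x = 1, 0F0, upper = {-}, lower = {-}, C = 1. Verdict: exponential (I5) fires (the 0F0 exponential series at x = 1). Sum: e^(1).


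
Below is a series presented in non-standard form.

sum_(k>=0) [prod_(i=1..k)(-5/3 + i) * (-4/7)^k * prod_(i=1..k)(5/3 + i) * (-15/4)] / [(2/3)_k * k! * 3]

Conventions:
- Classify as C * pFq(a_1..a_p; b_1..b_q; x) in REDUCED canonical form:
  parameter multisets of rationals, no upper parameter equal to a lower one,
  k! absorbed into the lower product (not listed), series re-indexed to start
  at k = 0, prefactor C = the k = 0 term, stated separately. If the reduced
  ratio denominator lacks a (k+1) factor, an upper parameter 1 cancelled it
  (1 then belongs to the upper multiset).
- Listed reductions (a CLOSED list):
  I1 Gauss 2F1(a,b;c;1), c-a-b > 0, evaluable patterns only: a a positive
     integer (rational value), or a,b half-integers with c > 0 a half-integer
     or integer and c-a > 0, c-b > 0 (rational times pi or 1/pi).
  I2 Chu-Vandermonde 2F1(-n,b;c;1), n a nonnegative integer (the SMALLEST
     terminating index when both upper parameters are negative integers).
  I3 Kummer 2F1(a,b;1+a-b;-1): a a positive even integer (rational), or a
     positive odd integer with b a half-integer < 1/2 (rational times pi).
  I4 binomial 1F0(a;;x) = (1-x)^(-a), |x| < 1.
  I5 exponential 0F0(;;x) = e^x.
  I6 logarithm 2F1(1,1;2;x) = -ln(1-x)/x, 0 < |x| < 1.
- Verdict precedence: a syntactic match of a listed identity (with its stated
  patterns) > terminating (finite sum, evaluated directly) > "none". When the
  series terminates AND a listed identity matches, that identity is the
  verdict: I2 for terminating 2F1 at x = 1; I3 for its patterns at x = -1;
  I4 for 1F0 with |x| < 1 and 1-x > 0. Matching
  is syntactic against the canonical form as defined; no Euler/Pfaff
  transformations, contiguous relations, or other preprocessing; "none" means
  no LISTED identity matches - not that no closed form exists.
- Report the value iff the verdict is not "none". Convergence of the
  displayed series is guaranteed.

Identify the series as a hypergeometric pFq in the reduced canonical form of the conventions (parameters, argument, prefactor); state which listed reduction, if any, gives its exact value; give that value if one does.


Canonical form: C = -5/4 times 2F1 with upper {-2/3, 8/3}, lower {2/3}, x = -4/7. Verdict: none (x = -4/7): each listed identity misses the multisets {-2/3, 8/3} ; {2/3}.

Key step: with t_0 = -5/4, the constant factors (prefactor -5/4) combine into one prefactor.
Step ratio: r(k) = (-4/7) * (k-2/3) (k+8/3) / [(k+2/3) (k+1)] - rational in k. x = (-4/7); t_0 = -5/4; negate the roots.


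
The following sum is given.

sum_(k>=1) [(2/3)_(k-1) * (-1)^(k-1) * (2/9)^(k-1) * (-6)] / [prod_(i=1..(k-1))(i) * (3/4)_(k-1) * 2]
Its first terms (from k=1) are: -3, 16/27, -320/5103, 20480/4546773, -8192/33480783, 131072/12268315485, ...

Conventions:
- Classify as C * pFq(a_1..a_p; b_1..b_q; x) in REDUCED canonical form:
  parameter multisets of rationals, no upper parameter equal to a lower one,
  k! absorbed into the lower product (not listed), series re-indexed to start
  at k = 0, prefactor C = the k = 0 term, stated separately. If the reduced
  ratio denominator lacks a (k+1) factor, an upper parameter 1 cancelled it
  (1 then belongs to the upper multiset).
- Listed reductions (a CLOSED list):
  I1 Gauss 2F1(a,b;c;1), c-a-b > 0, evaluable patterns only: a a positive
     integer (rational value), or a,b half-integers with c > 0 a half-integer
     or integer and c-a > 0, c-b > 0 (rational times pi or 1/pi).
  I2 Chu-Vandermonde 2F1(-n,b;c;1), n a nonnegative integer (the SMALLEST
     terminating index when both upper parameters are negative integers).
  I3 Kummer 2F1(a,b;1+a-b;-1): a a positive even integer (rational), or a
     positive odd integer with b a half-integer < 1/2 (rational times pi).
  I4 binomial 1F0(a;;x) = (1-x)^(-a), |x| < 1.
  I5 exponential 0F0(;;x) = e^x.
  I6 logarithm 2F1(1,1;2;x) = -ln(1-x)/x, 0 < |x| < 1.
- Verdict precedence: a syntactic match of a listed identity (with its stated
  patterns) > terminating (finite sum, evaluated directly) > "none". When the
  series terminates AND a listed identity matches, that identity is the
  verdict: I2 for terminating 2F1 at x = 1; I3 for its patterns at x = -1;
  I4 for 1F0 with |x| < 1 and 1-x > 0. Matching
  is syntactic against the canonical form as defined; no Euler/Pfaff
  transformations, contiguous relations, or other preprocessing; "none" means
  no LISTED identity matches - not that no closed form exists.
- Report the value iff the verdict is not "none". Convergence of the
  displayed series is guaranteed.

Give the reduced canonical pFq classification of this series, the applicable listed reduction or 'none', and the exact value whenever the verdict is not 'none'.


With C = -3: the canonical form is 1F1(2/3; 3/4; -2/9). Verdict: none - this 1F1 at x = -2/9 matches no listed pattern, and upper {2/3} holds no stopper.

Structural cue: t_0 = -3 here, and the constant factors (prefactor -3) combine into one prefactor.
Adjacent-term ratio: r(k) = (-2/9) * (k+2/3) / [(k+3/4) (k+1)] - rational; roots negated = parameters, x = (-2/9), C = -3.


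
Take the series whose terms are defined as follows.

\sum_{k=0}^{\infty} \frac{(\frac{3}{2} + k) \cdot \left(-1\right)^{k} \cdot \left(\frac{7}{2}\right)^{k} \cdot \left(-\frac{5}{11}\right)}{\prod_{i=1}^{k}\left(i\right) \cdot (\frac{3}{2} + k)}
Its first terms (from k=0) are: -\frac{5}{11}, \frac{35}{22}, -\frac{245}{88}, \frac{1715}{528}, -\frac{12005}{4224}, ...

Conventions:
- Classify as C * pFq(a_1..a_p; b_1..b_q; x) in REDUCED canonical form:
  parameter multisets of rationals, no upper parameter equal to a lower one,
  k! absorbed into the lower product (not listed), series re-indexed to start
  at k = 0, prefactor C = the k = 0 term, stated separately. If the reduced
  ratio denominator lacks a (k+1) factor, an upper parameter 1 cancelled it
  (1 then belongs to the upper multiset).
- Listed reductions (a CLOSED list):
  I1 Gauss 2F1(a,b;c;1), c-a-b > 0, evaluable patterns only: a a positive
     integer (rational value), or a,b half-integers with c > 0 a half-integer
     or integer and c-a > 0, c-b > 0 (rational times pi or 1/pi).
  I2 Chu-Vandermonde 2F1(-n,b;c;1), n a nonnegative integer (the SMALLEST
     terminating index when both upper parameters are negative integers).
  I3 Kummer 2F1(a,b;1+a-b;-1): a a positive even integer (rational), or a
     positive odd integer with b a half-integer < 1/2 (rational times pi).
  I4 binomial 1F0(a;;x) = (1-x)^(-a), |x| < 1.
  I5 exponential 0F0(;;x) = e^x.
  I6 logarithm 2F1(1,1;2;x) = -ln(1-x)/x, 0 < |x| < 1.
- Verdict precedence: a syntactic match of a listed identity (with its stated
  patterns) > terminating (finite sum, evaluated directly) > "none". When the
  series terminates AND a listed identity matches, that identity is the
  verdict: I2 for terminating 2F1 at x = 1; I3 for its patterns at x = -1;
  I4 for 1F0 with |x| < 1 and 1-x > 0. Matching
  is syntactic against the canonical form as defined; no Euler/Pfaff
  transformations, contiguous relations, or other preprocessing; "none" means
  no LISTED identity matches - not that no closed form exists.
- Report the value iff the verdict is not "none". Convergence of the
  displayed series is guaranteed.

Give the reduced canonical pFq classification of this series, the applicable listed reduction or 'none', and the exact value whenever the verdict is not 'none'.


This is -\frac{5}{11} * 0F0(-; -; -\frac{7}{2}) in reduced canonical form. Verdict at x = -\frac{7}{2}: the I5 exponential reduction matches (the 0F0 exponential series at x = -\frac{7}{2}). Its exact value is \left(-\frac{5}{11}\right) \cdot e^{-\frac{7}{2}}.

Key observation: with t_0 = -\frac{5}{11}, the factor k + 3/2 cancels (top and bottom), leaving C = -5/11, x = -7/2.
Adjacent-term ratio: r(k) = -\frac{7}{2} * 1 / [(k+1)] - rational in k. x = -\frac{7}{2}; t_0 = -\frac{5}{11}; negate the roots.


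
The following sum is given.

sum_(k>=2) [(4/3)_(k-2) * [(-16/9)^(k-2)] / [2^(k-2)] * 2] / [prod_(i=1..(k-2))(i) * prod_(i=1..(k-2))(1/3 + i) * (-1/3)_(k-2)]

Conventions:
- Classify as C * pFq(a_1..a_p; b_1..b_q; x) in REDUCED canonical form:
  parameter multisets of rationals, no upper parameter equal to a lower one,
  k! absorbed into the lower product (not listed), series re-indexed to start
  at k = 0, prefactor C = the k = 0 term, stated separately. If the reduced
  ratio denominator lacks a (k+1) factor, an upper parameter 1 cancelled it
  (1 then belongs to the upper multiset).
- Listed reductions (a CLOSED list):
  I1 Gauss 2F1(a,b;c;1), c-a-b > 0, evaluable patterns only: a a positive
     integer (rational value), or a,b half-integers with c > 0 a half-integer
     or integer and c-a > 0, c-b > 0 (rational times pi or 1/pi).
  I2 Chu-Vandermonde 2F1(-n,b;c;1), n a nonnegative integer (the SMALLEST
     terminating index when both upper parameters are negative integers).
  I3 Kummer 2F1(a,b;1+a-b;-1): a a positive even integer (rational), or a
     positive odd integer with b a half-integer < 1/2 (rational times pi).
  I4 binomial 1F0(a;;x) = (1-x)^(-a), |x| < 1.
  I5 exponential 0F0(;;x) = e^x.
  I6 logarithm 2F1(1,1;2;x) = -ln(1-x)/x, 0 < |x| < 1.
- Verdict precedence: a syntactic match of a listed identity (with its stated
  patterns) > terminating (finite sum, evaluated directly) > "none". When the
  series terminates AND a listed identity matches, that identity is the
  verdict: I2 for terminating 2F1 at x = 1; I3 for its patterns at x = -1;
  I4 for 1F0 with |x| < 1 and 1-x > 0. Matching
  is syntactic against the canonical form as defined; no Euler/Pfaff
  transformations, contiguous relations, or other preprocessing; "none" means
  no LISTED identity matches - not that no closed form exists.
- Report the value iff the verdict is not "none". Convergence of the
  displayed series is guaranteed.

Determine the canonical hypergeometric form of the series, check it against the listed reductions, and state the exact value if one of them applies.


Classification (C = 2): 0F1 with upper {-}, lower {-1/3}, argument x = -8/9. Verdict: none here - no I1-I6 shape fits x = -8/9 with lower {-1/3}.

Key step: x = (-8/9) and the product of the first k integers (C = 2) is k!.
Adjacent-term ratio: r(k) = (-8/9) * 1 / [(k-1/3) (k+1)] - rational in k, leading ratio (-8/9); with t_0 = 2, classification follows.


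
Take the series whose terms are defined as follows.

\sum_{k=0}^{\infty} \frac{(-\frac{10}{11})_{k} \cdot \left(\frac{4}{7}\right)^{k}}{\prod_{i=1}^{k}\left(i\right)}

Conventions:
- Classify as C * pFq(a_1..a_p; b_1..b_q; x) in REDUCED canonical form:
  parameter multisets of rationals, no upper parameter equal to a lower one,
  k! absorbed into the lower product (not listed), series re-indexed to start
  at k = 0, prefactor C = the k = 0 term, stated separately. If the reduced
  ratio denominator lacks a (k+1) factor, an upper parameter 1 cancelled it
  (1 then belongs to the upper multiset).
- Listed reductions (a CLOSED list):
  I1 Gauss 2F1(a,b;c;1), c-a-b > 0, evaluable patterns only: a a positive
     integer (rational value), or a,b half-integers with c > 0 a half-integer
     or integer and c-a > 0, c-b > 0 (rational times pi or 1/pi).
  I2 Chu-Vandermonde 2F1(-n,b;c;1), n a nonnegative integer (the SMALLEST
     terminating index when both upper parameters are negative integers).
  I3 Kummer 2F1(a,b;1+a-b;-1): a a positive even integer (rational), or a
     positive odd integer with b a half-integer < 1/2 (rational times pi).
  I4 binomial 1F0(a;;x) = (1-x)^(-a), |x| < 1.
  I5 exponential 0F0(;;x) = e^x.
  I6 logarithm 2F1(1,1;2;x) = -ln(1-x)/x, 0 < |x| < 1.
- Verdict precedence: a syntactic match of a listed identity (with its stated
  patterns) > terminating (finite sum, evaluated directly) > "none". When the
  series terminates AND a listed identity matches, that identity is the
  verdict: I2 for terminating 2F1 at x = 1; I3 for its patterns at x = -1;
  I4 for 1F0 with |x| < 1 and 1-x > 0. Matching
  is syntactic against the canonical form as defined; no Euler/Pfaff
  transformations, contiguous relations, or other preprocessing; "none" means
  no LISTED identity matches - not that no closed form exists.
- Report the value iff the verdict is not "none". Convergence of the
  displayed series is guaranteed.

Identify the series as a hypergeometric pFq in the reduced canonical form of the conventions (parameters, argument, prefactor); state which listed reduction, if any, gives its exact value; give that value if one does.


Structural cue: from the first term 1: the product of the first k integers (C = 1) is k!.
Term ratio: r(k) = \frac{4}{7} * (k-\frac{10}{11}) / [(k+1)] - rational; roots negated = parameters, x = \frac{4}{7}, C = 1.

Prefactor 1, argument \frac{4}{7}: 1F0 with upper {-\frac{10}{11}} over lower {-}. Verdict at x = \frac{4}{7}: the I4 binomial reduction matches (the 1F0 binomial series: exponent 10/11, x = \frac{4}{7}). Exact value: \left(\frac{3}{7}\right)^{\frac{10}{11}}.


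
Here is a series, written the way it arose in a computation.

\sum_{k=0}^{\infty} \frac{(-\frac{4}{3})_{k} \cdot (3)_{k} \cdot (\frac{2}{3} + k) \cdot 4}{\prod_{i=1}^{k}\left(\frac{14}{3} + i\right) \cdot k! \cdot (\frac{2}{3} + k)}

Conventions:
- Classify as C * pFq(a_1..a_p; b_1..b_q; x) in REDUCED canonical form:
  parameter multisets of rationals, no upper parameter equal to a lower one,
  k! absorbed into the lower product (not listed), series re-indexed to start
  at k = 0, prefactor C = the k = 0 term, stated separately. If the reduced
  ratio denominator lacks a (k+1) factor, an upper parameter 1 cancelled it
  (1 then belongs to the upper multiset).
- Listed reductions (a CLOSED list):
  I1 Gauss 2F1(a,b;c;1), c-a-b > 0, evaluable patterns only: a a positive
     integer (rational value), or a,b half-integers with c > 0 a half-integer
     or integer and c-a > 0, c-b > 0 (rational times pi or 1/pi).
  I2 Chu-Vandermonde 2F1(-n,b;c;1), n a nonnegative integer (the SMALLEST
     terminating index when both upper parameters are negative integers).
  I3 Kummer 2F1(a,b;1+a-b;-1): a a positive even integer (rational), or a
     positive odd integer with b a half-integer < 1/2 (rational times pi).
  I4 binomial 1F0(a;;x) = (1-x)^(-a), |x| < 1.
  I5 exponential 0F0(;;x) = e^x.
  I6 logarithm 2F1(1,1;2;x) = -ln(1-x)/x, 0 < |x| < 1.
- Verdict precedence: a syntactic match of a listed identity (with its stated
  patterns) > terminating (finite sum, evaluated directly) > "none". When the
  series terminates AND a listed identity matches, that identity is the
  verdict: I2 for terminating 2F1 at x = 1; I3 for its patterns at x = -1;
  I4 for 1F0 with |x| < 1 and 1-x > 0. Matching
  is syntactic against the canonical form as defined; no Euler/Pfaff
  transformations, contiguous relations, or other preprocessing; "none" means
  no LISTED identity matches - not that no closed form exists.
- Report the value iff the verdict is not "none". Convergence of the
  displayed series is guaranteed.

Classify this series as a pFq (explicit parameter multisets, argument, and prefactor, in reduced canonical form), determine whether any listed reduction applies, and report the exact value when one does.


Reduced: x = 1, 2F1, upper = {-\frac{4}{3}, 3}, lower = {\frac{17}{3}}, C = 4. Verdict: Gauss (I1, integer-parameter pattern) applies (x = 1: the Gamma ratio telescopes since c-a-b = 4 > 0 and a = 3 in Z>0). Sum: \frac{616}{405}.

Structural cue: x = 1 and the lower running product (prefactor 4) is a rising factorial.
Term ratio: r(k) = 1 * (k-\frac{4}{3}) (k+3) / [(k+\frac{17}{3}) (k+1)] - rational; roots negated = parameters, x = 1, C = 4.


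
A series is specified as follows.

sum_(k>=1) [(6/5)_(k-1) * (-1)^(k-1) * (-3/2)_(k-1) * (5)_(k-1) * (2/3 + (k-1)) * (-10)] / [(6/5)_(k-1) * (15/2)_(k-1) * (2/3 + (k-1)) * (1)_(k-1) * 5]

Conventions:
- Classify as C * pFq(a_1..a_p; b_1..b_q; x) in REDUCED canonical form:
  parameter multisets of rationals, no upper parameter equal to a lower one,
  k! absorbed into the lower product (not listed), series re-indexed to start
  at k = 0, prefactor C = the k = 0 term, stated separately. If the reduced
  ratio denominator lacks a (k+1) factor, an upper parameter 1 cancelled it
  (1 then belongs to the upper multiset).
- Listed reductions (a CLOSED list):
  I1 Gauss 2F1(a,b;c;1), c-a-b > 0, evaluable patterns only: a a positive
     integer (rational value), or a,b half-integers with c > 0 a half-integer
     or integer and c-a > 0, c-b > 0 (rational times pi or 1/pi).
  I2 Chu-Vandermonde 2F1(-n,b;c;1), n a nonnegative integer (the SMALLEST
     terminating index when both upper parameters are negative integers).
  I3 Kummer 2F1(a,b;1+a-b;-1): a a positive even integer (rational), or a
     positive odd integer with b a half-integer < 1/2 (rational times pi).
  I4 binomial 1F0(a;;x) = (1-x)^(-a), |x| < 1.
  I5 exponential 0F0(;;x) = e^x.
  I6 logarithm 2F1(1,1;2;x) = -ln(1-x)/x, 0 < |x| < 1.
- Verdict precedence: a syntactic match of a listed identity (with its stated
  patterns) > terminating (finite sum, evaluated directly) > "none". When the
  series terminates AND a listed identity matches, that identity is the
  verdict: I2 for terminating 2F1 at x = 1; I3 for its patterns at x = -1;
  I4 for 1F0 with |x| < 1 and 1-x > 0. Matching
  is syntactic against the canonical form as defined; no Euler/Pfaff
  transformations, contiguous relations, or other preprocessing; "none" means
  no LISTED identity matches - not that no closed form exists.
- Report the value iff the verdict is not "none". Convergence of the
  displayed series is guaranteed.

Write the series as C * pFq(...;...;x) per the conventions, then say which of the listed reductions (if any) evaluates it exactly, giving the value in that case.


Structural cue: from the first term -2: the constant factors (prefactor -2) combine into one prefactor.
Ratio: r(k) = (-1) * (k-3/2) (k+5) / [(k+15/2) (k+1)] - rational; roots negated = parameters, x = (-1), C = -2.

The series (x = -1) is 2F1: upper {-3/2, 5}, lower {15/2}, prefactor -2. Verdict at x = -1: the Kummer evaluation I3 matches (x = -1; c = 15/2 equals 1+a-b for upper {-3/2, 5}: listed pattern). Hence: (-45045/32768) * pi.


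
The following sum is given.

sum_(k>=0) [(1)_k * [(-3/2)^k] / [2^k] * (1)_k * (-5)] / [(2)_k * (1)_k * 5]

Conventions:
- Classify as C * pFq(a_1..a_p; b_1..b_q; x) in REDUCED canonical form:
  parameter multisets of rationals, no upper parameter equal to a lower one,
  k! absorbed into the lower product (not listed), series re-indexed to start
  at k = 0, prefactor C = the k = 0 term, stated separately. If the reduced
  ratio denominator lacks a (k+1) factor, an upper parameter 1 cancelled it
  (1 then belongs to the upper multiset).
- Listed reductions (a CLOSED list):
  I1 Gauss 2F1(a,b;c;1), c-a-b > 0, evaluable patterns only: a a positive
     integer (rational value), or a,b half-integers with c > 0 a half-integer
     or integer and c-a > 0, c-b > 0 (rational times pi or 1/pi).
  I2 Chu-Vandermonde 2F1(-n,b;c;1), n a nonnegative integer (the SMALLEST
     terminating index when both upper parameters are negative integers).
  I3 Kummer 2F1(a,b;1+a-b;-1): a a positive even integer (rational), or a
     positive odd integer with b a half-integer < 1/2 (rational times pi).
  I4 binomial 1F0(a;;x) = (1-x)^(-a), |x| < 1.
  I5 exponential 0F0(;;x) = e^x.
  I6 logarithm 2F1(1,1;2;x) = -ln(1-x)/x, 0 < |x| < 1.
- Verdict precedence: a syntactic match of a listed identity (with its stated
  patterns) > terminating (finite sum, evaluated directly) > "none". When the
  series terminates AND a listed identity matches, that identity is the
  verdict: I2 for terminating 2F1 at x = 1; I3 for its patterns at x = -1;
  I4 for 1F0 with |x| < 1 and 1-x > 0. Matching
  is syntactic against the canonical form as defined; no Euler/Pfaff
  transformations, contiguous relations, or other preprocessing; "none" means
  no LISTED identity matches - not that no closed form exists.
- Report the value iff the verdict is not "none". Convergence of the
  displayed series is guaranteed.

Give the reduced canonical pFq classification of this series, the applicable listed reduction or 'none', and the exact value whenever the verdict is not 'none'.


Prefactor -1, argument -3/4: 2F1 with upper {1, 1} over lower {2}. Verdict at x = -3/4: the I6 logarithm reduction matches (the logarithm: parameters (1,1;2), x = -3/4). Value: (-4/3) * ln(7/4).

The tell: with t_0 = -1, (1)_k (prefactor -1) is k! itself.
Consecutive-term ratio: r(k) = (-3/4) * (k+1) (k+1) / [(k+2) (k+1)] - poly over poly, x = (-3/4) from leading terms; C = -1 at k = 0.


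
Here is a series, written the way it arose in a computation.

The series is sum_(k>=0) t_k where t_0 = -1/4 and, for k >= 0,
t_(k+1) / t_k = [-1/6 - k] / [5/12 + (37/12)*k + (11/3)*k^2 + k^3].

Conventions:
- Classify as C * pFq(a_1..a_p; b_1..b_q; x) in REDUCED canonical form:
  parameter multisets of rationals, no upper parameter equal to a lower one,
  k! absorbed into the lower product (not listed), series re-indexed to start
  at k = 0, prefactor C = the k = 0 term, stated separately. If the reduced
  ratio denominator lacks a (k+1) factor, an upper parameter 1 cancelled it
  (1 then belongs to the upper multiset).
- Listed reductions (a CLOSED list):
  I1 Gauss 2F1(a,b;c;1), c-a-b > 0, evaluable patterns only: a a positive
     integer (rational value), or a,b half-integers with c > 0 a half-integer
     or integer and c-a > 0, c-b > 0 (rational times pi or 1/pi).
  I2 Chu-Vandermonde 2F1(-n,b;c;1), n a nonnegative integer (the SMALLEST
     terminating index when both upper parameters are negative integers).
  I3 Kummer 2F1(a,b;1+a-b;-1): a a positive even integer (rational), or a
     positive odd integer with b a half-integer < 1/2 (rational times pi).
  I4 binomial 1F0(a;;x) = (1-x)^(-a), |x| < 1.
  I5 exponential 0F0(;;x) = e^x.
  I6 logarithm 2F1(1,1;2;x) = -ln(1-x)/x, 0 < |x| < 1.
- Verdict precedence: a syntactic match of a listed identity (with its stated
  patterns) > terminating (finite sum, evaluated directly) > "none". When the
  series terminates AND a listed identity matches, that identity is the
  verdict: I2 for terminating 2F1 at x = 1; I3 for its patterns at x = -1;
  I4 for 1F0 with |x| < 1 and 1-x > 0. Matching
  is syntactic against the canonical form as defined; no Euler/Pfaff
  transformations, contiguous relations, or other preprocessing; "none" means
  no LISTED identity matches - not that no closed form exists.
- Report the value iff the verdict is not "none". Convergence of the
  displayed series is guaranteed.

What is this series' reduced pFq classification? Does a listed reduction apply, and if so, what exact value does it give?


With C = -1/4: the canonical form is 0F1(-; 5/2; -1). Verdict: none. A 0F1 with upper {-} fits none of I1-I6 at x = -1; the sum runs forever.

The tell: t_0 being -1/4, the parameter 1/6 appears in both the upper and lower lists and cancels.
Ratio: r(k) = (-1) * 1 / [(k+5/2) (k+1)] - rational in k. x = (-1); t_0 = -1/4; negate the roots.
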